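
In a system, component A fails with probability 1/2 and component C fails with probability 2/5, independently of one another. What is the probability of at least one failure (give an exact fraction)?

7/10

P(none) = (1 − 1/2) × (1 − 2/5) = 1/2 × 3/5 = 3/10
P(at least one) = 1 − 3/10 = 7/10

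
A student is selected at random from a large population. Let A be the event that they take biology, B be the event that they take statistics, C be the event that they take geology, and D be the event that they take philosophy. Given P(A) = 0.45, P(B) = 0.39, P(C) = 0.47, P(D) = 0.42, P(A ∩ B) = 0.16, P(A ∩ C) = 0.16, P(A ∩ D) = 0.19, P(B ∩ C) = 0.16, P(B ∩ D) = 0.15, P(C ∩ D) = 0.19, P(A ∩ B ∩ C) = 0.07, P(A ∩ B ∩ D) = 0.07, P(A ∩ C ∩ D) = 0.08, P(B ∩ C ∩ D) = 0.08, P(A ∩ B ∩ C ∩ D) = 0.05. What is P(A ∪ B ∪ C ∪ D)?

0.97

By inclusion–exclusion:
P(A ∪ B ∪ C ∪ D) = 0.45 + 0.39 + 0.47 + 0.42 − 0.16 − 0.16 − 0.19 − 0.16 − 0.15 − 0.19 + 0.07 + 0.07 + 0.08 + 0.08 − 0.05 = 0.97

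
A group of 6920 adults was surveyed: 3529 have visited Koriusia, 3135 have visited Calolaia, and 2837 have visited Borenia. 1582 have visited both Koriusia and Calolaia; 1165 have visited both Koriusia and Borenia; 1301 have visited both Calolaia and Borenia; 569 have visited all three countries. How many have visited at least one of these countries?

|at least one| = 3529 + 3135 + 2837 − 1582 − 1165 − 1301 + 569 = 6022

6022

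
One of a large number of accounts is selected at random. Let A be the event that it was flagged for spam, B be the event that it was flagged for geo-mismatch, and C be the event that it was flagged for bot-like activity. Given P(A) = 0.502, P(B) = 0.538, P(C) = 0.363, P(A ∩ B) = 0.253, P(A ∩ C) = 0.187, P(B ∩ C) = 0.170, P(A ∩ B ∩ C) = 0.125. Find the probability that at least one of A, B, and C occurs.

0.918

By inclusion–exclusion:
P(A ∪ B ∪ C) = 0.502 + 0.538 + 0.363 − 0.253 − 0.187 − 0.170 + 0.125 = 0.918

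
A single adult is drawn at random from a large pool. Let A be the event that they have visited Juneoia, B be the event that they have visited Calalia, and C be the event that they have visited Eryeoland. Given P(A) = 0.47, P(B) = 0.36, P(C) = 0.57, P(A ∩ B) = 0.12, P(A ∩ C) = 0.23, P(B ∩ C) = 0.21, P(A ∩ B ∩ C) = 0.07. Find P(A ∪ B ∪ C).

0.91

Inclusion–exclusion gives
P(A ∪ B ∪ C) = 0.47 + 0.36 + 0.57 − 0.12 − 0.23 − 0.21 + 0.07 = 0.91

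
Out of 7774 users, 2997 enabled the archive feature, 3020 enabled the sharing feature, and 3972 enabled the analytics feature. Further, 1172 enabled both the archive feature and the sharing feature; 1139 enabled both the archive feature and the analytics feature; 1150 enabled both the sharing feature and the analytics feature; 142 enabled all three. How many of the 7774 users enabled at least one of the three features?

Inclusion–exclusion gives
|union| = 2997 + 3020 + 3972 − 1172 − 1139 − 1150 + 142 = 6670

6670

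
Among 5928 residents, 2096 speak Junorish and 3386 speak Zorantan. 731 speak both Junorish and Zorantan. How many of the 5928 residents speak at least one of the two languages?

4751

|at least one| = 2096 + 3386 − 731 = 4751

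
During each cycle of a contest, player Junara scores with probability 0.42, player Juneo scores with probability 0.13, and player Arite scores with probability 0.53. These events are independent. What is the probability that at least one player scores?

0.762838

Independence gives P(none) = ∏(1 − pᵢ).
P(none) = (1 − 0.42) × (1 − 0.13) × (1 − 0.53) = 0.58 × 0.87 × 0.47 = 0.237162
P(at least one) = 1 − 0.237162 = 0.762838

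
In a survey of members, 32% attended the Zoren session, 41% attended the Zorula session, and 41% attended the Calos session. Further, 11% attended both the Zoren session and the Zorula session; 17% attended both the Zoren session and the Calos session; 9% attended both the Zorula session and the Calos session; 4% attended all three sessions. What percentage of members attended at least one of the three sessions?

By inclusion–exclusion:
P(≥1) = 32 + 41 + 41 − 11 − 17 − 9 + 4 = 81%

81%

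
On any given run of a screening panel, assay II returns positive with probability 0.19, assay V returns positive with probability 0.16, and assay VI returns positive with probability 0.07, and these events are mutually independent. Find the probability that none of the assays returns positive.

P(none) = (1 − 0.19) × (1 − 0.16) × (1 − 0.07) = 0.81 × 0.84 × 0.93 = 0.632772

0.632772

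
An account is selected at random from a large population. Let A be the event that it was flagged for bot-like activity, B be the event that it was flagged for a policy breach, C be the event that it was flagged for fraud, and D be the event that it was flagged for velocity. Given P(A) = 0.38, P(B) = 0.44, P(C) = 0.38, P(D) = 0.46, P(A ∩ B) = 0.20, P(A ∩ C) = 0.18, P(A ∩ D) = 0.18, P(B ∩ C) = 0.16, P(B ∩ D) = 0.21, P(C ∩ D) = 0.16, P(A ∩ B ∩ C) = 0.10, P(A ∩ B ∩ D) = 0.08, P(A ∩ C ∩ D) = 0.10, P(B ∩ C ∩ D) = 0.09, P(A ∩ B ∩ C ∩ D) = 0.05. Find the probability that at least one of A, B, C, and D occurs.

0.89

By inclusion-exclusion,
P(A ∪ B ∪ C ∪ D) = 0.38 + 0.44 + 0.38 + 0.46 − 0.20 − 0.18 − 0.18 − 0.16 − 0.21 − 0.16 + 0.10 + 0.08 + 0.10 + 0.09 − 0.05 = 0.89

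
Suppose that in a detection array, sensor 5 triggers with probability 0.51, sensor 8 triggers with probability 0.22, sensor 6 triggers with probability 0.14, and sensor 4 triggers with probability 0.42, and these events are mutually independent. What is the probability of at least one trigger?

0.80935864

P(none) = (1 − 0.51) × (1 − 0.22) × (1 − 0.14) × (1 − 0.42) = 0.49 × 0.78 × 0.86 × 0.58 = 0.19064136
P(at least one) = 1 − 0.19064136 = 0.80935864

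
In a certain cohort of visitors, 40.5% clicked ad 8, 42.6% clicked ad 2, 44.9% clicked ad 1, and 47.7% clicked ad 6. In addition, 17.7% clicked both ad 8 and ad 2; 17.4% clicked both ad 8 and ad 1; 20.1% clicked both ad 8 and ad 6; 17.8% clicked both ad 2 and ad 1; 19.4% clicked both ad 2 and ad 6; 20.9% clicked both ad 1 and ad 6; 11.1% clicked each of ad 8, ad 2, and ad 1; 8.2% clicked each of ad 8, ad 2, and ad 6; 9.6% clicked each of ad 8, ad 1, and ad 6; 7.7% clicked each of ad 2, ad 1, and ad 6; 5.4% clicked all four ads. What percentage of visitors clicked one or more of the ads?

93.6%

Apply inclusion-exclusion:
P(at least one) = 40.5 + 42.6 + 44.9 + 47.7 − 17.7 − 17.4 − 20.1 − 17.8 − 19.4 − 20.9 + 11.1 + 8.2 + 9.6 + 7.7 − 5.4 = 93.6%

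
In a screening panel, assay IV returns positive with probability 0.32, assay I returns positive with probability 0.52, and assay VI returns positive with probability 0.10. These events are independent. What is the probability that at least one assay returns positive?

0.70624

P(none) = (1 − 0.32) × (1 − 0.52) × (1 − 0.10) = 0.68 × 0.48 × 0.90 = 0.29376
P(at least one) = 1 − 0.29376 = 0.70624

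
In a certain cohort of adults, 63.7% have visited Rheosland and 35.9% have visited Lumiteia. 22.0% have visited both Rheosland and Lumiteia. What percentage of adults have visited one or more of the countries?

77.6%

Inclusion–exclusion gives
P(at least one) = 63.7 + 35.9 − 22.0 = 77.6%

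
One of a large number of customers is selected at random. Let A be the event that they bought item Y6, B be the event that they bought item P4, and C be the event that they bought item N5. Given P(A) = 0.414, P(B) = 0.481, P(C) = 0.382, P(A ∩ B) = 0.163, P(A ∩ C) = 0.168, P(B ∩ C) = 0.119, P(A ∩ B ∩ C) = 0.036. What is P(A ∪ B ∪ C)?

0.863

P(A ∪ B ∪ C) = 0.414 + 0.481 + 0.382 − 0.163 − 0.168 − 0.119 + 0.036 = 0.863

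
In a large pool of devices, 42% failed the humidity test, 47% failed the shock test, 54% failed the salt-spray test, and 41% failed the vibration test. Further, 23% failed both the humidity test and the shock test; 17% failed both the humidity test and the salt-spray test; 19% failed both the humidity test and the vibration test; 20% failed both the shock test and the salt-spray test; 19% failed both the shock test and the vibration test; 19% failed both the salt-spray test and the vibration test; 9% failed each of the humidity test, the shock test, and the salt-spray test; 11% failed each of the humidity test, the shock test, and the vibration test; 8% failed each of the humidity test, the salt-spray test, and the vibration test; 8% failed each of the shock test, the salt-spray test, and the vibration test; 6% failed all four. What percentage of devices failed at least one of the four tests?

97%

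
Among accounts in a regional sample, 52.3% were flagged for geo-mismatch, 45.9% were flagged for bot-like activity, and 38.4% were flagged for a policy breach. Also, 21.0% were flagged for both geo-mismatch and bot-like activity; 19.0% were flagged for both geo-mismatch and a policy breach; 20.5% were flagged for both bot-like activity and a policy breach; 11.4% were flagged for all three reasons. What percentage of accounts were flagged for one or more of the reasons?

87.5%

By inclusion–exclusion:
P(at least one) = 52.3 + 45.9 + 38.4 − 21.0 − 19.0 − 20.5 + 11.4 = 87.5%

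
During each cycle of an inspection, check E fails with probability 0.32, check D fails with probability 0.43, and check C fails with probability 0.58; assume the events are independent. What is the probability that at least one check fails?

P(none) = (1 − 0.32) × (1 − 0.43) × (1 − 0.58) = 0.68 × 0.57 × 0.42 = 0.162792
P(at least one) = 1 − 0.162792 = 0.837208

0.837208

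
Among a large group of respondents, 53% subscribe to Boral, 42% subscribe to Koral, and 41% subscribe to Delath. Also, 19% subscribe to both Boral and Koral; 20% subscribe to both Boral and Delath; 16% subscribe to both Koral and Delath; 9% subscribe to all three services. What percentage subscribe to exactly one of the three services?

By inclusion–exclusion (exactly-one form):
P(exactly one) = 53 + 42 + 41 − 2·19 − 2·20 − 2·16 + 3·9 = 53%

53%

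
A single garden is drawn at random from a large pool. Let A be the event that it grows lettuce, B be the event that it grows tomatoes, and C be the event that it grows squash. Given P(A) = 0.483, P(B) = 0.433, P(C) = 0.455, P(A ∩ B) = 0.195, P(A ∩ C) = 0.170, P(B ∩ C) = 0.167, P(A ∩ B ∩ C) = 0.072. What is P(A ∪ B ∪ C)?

0.911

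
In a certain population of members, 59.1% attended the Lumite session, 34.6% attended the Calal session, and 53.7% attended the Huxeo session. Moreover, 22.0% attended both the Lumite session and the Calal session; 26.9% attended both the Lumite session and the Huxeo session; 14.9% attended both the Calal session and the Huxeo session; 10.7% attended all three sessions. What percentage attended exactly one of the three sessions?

51.9%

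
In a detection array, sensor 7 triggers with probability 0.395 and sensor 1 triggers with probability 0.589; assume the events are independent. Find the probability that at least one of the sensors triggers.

Since the events are independent, P(none) is the product of the individual non-occurrence probabilities.
P(none) = (1 − 0.395) × (1 − 0.589) = 0.605 × 0.411 = 0.248655
P(at least one) = 1 − 0.248655 = 0.751345

0.751345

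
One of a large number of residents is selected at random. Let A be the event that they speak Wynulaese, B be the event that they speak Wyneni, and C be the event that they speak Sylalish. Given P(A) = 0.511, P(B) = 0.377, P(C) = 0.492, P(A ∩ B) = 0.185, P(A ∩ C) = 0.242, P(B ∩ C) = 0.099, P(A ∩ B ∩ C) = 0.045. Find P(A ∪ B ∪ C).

By inclusion-exclusion,
P(A ∪ B ∪ C) = 0.511 + 0.377 + 0.492 − 0.185 − 0.242 − 0.099 + 0.045 = 0.899

0.899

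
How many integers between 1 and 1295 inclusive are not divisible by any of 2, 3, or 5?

345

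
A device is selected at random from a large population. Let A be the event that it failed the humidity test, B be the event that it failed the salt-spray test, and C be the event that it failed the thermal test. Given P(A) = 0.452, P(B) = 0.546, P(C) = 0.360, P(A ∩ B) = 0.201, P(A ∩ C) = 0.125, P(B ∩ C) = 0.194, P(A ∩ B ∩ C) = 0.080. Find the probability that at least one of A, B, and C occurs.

By inclusion-exclusion,
P(A ∪ B ∪ C) = 0.452 + 0.546 + 0.360 − 0.201 − 0.125 − 0.194 + 0.080 = 0.918

0.918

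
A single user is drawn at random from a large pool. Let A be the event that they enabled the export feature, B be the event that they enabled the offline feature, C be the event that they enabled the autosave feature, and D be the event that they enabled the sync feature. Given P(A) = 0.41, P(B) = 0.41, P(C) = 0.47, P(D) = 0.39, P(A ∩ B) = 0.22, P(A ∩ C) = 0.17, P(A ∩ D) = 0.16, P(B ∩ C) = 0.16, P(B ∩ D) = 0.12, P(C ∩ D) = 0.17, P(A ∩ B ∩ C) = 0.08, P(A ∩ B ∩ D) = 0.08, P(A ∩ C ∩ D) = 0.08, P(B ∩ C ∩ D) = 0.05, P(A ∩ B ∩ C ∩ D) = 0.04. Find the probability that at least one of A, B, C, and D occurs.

0.93

P(A ∪ B ∪ C ∪ D) = 0.41 + 0.41 + 0.47 + 0.39 − 0.22 − 0.17 − 0.16 − 0.16 − 0.12 − 0.17 + 0.08 + 0.08 + 0.08 + 0.05 − 0.04 = 0.93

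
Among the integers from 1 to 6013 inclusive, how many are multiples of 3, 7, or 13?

Using inclusion–exclusion:
2004 + 859 + 462 − 286 − 154 − 66 + 22 = 2841

2841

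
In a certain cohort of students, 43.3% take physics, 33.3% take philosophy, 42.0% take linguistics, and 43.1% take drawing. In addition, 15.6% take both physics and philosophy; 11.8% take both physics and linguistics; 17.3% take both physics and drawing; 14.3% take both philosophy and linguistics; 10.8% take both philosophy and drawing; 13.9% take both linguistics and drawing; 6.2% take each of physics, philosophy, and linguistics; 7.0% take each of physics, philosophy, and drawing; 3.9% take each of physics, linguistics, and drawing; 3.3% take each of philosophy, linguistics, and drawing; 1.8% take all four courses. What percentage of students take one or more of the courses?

Using inclusion–exclusion:
P(at least one) = 43.3 + 33.3 + 42.0 + 43.1 − 15.6 − 11.8 − 17.3 − 14.3 − 10.8 − 13.9 + 6.2 + 7.0 + 3.9 + 3.3 − 1.8 = 96.6%

96.6%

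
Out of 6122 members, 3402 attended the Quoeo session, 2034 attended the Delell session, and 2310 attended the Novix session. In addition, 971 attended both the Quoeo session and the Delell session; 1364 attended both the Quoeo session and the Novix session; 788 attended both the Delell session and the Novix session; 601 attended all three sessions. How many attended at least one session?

Inclusion–exclusion gives
|union| = 3402 + 2034 + 2310 − 971 − 1364 − 788 + 601 = 5224

5224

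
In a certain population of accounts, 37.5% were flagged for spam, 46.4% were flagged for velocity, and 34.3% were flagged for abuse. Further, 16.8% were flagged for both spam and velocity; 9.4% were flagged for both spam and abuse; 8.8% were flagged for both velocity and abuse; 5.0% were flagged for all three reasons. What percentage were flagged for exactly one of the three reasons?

P(exactly one) = 37.5 + 46.4 + 34.3 − 2·16.8 − 2·9.4 − 2·8.8 + 3·5.0 = 63.2%

63.2%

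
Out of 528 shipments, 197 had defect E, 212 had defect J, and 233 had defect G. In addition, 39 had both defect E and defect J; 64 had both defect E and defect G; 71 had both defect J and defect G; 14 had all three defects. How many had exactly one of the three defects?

336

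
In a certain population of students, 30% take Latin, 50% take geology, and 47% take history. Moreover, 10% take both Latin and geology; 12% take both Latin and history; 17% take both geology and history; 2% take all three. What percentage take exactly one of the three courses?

55%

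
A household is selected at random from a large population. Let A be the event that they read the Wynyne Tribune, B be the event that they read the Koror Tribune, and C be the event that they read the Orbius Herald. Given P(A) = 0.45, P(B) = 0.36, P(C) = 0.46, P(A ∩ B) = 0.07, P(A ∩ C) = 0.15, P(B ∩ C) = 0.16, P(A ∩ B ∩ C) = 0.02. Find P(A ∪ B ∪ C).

P(A ∪ B ∪ C) = 0.45 + 0.36 + 0.46 − 0.07 − 0.15 − 0.16 + 0.02 = 0.91

0.91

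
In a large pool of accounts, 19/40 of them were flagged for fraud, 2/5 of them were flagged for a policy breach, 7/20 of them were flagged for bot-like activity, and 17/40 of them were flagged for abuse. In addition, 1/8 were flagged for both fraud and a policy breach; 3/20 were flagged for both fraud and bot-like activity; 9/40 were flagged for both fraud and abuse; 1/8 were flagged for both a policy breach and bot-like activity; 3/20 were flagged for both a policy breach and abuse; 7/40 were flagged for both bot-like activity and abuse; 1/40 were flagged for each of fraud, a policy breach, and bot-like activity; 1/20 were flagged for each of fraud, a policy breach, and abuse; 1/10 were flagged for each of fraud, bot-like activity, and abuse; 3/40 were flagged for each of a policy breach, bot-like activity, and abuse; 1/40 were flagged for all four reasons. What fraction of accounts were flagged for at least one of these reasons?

37/40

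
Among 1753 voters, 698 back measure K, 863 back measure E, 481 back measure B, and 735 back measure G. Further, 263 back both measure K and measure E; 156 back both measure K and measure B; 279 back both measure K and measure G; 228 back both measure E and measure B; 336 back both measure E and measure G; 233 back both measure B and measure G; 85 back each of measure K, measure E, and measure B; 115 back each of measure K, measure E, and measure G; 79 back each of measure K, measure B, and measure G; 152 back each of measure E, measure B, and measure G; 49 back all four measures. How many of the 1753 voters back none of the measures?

89

|at least one| = 698 + 863 + 481 + 735 − 263 − 156 − 279 − 228 − 336 − 233 + 85 + 115 + 79 + 152 − 49 = 1664
None: 1753 − 1664 = 89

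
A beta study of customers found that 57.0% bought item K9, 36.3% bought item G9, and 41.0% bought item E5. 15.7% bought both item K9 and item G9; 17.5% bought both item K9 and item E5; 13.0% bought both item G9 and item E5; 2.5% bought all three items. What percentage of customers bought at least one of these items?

By inclusion–exclusion:
P(≥1) = 57.0 + 36.3 + 41.0 − 15.7 − 17.5 − 13.0 + 2.5 = 90.6%

90.6%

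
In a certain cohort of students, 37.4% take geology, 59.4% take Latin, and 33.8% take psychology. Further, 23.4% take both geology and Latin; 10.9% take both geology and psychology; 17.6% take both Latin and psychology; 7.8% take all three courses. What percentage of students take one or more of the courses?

P(≥1) = 37.4 + 59.4 + 33.8 − 23.4 − 10.9 − 17.6 + 7.8 = 86.5%

86.5%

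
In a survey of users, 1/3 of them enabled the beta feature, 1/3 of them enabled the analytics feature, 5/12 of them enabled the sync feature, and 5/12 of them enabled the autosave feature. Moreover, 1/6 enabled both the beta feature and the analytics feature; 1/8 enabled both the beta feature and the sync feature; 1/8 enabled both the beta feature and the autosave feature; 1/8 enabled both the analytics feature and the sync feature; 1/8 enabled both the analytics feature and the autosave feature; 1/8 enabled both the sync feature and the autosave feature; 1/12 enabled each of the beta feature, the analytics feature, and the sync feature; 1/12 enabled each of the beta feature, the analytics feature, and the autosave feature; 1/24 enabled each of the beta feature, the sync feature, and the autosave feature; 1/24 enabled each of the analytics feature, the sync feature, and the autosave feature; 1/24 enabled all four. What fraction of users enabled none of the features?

P(≥1) = 1/3 + 1/3 + 5/12 + 5/12 − 1/6 − 1/8 − 1/8 − 1/8 − 1/8 − 1/8 + 1/12 + 1/12 + 1/24 + 1/24 − 1/24 = 11/12
P(none) = 1 − 11/12 = 1/12

1/12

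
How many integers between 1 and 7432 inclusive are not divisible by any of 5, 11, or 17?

5088

floor(7432/5) + floor(7432/11) + floor(7432/17) − floor(7432/55) − floor(7432/85) − floor(7432/187) + floor(7432/935) = 1486 + 675 + 437 − 135 − 87 − 39 + 7 = 2344
7432 − 2344 = 5088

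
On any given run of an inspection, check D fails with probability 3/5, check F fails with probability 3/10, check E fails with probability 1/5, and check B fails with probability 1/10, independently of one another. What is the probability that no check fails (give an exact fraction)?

126/625

P(none) = (1 − 3/5) × (1 − 3/10) × (1 − 1/5) × (1 − 1/10) = 2/5 × 7/10 × 4/5 × 9/10 = 126/625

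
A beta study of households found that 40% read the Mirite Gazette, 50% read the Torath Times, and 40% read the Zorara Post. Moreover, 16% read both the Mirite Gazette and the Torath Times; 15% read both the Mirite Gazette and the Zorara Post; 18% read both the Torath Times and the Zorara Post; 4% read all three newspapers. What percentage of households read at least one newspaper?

P(union) = 40 + 50 + 40 − 16 − 15 − 18 + 4 = 85%

85%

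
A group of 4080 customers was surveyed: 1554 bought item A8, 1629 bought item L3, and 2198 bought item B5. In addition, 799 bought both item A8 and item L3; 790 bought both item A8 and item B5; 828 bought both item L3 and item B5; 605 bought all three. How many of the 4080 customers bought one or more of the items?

|union| = 1554 + 1629 + 2198 − 799 − 790 − 828 + 605 = 3569

3569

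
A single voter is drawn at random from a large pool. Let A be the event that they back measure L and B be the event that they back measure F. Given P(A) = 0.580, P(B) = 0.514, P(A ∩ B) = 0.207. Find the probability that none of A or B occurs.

P(A ∪ B) = 0.580 + 0.514 − 0.207 = 0.887
P(none) = 1 − 0.887 = 0.113

0.113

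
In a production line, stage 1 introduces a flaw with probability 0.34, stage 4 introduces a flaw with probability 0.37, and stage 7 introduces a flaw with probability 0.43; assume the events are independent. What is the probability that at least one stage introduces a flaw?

0.762994

P(none) = (1 − 0.34) × (1 − 0.37) × (1 − 0.43) = 0.66 × 0.63 × 0.57 = 0.237006
P(at least one) = 1 − 0.237006 = 0.762994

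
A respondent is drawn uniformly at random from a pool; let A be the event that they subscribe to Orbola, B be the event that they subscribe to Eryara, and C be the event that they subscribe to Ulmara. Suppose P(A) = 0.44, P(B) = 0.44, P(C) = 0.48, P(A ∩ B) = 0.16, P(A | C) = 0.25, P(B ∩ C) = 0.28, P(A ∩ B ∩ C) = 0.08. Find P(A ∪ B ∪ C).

0.88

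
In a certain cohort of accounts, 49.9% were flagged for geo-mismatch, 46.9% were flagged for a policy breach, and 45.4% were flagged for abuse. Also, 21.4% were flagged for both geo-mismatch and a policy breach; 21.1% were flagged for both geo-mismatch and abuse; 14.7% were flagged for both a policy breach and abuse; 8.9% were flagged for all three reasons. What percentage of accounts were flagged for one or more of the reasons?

93.9%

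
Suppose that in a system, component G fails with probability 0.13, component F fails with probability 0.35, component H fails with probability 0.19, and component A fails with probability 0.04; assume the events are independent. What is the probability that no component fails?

0.4397328

P(none) = (1 − 0.13) × (1 − 0.35) × (1 − 0.19) × (1 − 0.04) = 0.87 × 0.65 × 0.81 × 0.96 = 0.4397328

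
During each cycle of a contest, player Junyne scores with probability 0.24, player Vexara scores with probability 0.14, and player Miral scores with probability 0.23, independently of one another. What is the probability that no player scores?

P(none) = (1 − 0.24) × (1 − 0.14) × (1 − 0.23) = 0.76 × 0.86 × 0.77 = 0.503272

0.503272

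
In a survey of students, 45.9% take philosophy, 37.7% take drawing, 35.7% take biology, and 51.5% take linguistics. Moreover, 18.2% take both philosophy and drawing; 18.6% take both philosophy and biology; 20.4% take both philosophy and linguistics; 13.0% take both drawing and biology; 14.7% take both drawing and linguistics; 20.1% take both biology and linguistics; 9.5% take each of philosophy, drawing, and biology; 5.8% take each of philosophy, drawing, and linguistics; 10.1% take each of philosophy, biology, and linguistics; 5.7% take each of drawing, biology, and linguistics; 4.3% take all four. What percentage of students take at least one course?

By inclusion-exclusion,
P(≥1) = 45.9 + 37.7 + 35.7 + 51.5 − 18.2 − 18.6 − 20.4 − 13.0 − 14.7 − 20.1 + 9.5 + 5.8 + 10.1 + 5.7 − 4.3 = 92.6%

92.6%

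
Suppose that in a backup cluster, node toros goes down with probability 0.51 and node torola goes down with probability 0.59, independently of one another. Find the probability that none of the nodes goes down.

0.2009

P(none) = (1 − 0.51) × (1 − 0.59) = 0.49 × 0.41 = 0.2009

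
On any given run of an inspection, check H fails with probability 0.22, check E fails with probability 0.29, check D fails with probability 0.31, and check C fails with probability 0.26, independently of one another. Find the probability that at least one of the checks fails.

0.71722972

P(none) = (1 − 0.22) × (1 − 0.29) × (1 − 0.31) × (1 − 0.26) = 0.78 × 0.71 × 0.69 × 0.74 = 0.28277028
P(at least one) = 1 − 0.28277028 = 0.71722972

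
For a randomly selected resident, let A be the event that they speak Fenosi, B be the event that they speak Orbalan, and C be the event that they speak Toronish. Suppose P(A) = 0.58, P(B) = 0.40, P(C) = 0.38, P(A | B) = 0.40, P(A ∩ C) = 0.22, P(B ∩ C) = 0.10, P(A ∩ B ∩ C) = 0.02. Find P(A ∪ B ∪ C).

0.90

P(A ∩ B) = P(B)·P(A|B) = 0.40 × 0.40 = 0.16
By inclusion-exclusion,
P(A ∪ B ∪ C) = 0.58 + 0.40 + 0.38 − 0.16 − 0.22 − 0.10 + 0.02 = 0.90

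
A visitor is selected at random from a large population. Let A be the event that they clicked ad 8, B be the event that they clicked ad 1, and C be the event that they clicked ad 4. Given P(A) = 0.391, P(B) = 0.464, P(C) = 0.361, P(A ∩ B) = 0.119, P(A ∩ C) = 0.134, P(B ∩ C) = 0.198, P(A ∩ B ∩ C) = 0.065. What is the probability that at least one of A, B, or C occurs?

0.830

P(A ∪ B ∪ C) = 0.391 + 0.464 + 0.361 − 0.119 − 0.134 − 0.198 + 0.065 = 0.830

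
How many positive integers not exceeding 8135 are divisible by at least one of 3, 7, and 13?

3843

Using inclusion–exclusion:
2711 + 1162 + 625 − 387 − 208 − 89 + 29 = 3843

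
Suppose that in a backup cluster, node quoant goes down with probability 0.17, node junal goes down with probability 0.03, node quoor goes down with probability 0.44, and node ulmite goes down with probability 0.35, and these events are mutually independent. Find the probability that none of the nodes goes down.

P(none) = (1 − 0.17) × (1 − 0.03) × (1 − 0.44) × (1 − 0.35) = 0.83 × 0.97 × 0.56 × 0.65 = 0.2930564

0.2930564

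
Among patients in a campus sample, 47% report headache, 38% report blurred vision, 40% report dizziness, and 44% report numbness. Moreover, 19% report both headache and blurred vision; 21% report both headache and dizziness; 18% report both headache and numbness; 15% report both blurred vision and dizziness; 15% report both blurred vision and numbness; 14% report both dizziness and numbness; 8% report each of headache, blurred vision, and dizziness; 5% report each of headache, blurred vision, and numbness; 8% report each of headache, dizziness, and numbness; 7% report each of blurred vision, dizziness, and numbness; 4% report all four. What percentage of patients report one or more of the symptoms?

91%

Apply inclusion-exclusion:
P(≥1) = 47 + 38 + 40 + 44 − 19 − 21 − 18 − 15 − 15 − 14 + 8 + 5 + 8 + 7 − 4 = 91%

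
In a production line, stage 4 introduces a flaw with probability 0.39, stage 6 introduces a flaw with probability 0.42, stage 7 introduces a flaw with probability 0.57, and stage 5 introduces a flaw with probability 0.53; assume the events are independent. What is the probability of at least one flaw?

0.92849702

Independence gives P(none) = ∏(1 − pᵢ).
P(none) = (1 − 0.39) × (1 − 0.42) × (1 − 0.57) × (1 − 0.53) = 0.61 × 0.58 × 0.43 × 0.47 = 0.07150298
P(at least one) = 1 − 0.07150298 = 0.92849702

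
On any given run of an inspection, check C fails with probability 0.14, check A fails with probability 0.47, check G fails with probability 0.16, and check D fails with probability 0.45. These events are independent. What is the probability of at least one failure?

P(none) = (1 − 0.14) × (1 − 0.47) × (1 − 0.16) × (1 − 0.45) = 0.86 × 0.53 × 0.84 × 0.55 = 0.2105796
P(at least one) = 1 − 0.2105796 = 0.7894204

0.7894204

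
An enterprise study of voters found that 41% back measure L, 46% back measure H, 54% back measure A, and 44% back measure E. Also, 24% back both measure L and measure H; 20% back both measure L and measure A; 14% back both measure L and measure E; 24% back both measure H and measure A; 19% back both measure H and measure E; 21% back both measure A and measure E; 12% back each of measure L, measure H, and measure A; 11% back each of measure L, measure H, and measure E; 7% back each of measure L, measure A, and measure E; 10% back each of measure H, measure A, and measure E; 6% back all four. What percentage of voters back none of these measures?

3%

P(union) = 41 + 46 + 54 + 44 − 24 − 20 − 14 − 24 − 19 − 21 + 12 + 11 + 7 + 10 − 6 = 97%
P(none) = 100% − 97% = 3%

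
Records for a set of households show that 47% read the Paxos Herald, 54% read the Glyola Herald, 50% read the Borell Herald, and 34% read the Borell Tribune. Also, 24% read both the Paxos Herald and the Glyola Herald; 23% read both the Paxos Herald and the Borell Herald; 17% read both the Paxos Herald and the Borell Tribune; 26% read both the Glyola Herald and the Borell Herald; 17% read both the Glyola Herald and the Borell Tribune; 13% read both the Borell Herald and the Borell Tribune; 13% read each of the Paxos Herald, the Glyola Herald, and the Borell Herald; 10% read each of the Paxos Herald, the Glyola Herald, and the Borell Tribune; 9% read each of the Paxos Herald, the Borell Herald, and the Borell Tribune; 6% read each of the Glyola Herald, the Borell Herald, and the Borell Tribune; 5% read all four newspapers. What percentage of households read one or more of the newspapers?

98%

P(union) = 47 + 54 + 50 + 34 − 24 − 23 − 17 − 26 − 17 − 13 + 13 + 10 + 9 + 6 − 5 = 98%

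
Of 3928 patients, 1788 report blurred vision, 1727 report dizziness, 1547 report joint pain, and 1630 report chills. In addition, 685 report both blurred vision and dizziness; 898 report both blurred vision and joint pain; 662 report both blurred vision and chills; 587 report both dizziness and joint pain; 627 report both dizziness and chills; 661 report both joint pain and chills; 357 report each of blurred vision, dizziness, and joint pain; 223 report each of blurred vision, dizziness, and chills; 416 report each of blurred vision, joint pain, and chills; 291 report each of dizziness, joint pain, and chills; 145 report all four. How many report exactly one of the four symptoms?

N(exactly one) = 1788 + 1727 + 1547 + 1630 − 2·685 − 2·898 − 2·662 − 2·587 − 2·627 − 2·661 + 3·357 + 3·223 + 3·416 + 3·291 − 4·145 = 1733

1733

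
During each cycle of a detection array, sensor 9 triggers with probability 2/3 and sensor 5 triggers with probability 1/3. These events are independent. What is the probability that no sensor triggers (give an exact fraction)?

2/9

P(none) = (1 − 2/3) × (1 − 1/3) = 1/3 × 2/3 = 2/9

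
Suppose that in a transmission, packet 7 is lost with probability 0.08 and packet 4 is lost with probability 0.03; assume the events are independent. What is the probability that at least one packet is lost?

0.1076

Since the events are independent, P(none) is the product of the individual non-occurrence probabilities.
P(none) = (1 − 0.08) × (1 − 0.03) = 0.92 × 0.97 = 0.8924
P(at least one) = 1 − 0.8924 = 0.1076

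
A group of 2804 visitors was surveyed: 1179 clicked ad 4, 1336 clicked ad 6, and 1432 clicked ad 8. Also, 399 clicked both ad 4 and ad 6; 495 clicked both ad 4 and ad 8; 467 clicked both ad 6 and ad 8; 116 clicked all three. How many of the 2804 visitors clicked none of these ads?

By inclusion-exclusion,
|at least one| = 1179 + 1336 + 1432 − 399 − 495 − 467 + 116 = 2702
None: 2804 − 2702 = 102

102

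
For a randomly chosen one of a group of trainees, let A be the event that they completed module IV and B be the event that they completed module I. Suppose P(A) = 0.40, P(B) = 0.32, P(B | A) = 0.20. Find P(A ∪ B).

0.64

P(A ∩ B) = P(A)·P(B|A) = 0.40 × 0.20 = 0.08
Using inclusion–exclusion:
P(A ∪ B) = 0.40 + 0.32 − 0.08 = 0.64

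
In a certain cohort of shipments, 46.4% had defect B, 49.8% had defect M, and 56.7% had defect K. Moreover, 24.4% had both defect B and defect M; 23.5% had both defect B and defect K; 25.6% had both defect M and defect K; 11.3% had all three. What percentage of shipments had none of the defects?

P(at least one) = 46.4 + 49.8 + 56.7 − 24.4 − 23.5 − 25.6 + 11.3 = 90.7%
P(none) = 100% − 90.7% = 9.3%

9.3%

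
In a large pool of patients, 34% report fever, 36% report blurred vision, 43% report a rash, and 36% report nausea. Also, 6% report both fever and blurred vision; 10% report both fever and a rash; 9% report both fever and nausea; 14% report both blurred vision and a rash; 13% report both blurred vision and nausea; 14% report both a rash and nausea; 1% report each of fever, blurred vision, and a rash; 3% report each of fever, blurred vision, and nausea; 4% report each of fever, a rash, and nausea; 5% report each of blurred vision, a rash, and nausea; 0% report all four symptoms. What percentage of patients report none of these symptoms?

4%

By inclusion-exclusion,
P(≥1) = 34 + 36 + 43 + 36 − 6 − 10 − 9 − 14 − 13 − 14 + 1 + 3 + 4 + 5 − 0 = 96%
P(none) = 100% − 96% = 4%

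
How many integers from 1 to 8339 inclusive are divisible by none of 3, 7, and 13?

Inclusion–exclusion gives
floor(8339/3) + floor(8339/7) + floor(8339/13) − floor(8339/21) − floor(8339/39) − floor(8339/91) + floor(8339/273) = 2779 + 1191 + 641 − 397 − 213 − 91 + 30 = 3940
8339 − 3940 = 4399

4399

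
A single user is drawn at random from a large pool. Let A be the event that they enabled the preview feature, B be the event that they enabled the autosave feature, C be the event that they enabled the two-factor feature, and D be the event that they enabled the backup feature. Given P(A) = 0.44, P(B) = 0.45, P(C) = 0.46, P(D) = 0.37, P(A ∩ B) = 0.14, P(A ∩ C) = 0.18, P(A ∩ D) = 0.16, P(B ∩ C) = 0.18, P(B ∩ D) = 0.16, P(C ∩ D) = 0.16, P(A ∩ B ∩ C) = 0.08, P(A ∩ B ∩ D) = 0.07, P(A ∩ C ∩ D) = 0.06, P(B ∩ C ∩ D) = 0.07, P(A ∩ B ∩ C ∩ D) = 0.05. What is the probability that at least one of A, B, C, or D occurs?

P(A ∪ B ∪ C ∪ D) = 0.44 + 0.45 + 0.46 + 0.37 − 0.14 − 0.18 − 0.16 − 0.18 − 0.16 − 0.16 + 0.08 + 0.07 + 0.06 + 0.07 − 0.05 = 0.97

0.97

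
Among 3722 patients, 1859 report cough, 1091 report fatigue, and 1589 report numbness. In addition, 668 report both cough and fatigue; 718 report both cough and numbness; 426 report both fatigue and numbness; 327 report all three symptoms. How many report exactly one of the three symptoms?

By inclusion–exclusion (exactly-one form):
N(exactly one) = 1859 + 1091 + 1589 − 2·668 − 2·718 − 2·426 + 3·327 = 1896

1896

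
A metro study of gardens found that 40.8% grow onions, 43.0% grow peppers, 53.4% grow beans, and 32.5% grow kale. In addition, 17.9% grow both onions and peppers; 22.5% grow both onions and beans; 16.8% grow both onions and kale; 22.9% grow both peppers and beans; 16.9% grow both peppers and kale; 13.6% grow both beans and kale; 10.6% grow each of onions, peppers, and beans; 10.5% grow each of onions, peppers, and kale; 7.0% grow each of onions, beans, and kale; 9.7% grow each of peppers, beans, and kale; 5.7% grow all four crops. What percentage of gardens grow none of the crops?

Apply inclusion-exclusion:
P(union) = 40.8 + 43.0 + 53.4 + 32.5 − 17.9 − 22.5 − 16.8 − 22.9 − 16.9 − 13.6 + 10.6 + 10.5 + 7.0 + 9.7 − 5.7 = 91.2%
P(none) = 100% − 91.2% = 8.8%

8.8%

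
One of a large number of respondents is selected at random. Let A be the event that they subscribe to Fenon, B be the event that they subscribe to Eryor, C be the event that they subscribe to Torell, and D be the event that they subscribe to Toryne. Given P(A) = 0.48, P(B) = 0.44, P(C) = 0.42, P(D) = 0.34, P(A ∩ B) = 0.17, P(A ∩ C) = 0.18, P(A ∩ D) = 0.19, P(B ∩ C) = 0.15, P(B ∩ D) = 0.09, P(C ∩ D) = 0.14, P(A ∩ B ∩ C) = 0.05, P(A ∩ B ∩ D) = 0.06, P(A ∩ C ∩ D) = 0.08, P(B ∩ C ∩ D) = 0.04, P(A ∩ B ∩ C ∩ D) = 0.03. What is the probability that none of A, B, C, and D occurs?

0.04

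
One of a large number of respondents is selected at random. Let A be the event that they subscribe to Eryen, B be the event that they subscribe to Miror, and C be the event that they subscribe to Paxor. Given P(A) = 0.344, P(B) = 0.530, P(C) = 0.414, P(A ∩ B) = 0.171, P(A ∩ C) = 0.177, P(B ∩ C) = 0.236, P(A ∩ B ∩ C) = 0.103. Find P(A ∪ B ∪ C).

0.807

Inclusion–exclusion gives
P(A ∪ B ∪ C) = 0.344 + 0.530 + 0.414 − 0.171 − 0.177 − 0.236 + 0.103 = 0.807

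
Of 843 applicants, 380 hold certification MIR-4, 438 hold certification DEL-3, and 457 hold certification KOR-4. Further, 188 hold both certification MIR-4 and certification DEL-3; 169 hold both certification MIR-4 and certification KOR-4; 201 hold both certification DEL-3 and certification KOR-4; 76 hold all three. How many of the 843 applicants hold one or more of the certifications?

793

By inclusion–exclusion:
|union| = 380 + 438 + 457 − 188 − 169 − 201 + 76 = 793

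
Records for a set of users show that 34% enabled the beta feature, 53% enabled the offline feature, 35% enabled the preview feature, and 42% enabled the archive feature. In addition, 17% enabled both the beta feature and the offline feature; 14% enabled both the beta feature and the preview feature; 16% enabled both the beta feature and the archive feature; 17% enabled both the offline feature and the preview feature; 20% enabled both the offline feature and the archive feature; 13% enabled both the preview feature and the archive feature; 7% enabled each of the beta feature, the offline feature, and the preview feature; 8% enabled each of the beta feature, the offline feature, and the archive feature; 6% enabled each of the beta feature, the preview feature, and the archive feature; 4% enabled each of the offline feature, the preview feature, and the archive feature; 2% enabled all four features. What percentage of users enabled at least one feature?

P(at least one) = 34 + 53 + 35 + 42 − 17 − 14 − 16 − 17 − 20 − 13 + 7 + 8 + 6 + 4 − 2 = 90%

90%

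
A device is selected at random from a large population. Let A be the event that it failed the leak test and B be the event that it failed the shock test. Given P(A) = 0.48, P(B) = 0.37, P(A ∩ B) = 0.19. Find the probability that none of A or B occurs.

0.34

Inclusion–exclusion gives
P(A ∪ B) = 0.48 + 0.37 − 0.19 = 0.66
P(none) = 1 − 0.66 = 0.34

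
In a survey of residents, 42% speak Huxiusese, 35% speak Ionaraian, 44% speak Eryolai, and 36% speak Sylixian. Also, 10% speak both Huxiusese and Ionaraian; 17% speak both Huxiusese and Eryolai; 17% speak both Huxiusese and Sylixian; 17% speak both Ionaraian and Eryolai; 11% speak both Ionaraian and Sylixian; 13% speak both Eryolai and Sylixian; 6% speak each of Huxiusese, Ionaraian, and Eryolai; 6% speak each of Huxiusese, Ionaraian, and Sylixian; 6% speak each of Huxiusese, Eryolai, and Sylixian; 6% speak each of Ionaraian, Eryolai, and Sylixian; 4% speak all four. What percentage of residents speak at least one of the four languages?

By inclusion–exclusion:
P(at least one) = 42 + 35 + 44 + 36 − 10 − 17 − 17 − 17 − 11 − 13 + 6 + 6 + 6 + 6 − 4 = 92%

92%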